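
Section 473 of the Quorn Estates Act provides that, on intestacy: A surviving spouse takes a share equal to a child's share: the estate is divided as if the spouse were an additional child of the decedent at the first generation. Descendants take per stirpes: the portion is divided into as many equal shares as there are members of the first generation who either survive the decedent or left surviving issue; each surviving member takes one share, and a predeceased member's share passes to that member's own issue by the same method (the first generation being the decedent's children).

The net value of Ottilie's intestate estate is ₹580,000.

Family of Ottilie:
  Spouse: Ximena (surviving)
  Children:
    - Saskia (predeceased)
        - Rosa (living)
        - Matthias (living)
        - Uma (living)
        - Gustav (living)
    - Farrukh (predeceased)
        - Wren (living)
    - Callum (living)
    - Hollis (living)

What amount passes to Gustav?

Gustav receives ₹29,000.

The spouse counts as an additional share at the children's level, so there are 5 primary shares of ₹116,000. Ximena takes one such share (₹116,000).
The children's combined portion (₹464,000) is divided into 4 shares of ₹116,000: Callum and Hollis each take ₹116,000; Saskia's ₹116,000 share passes to Saskia's issue; Farrukh's ₹116,000 share passes to Farrukh's issue.
Saskia's share (₹116,000) is divided into 4 shares of ₹29,000: Rosa, Matthias, Uma, and Gustav each take ₹29,000.
Farrukh's share (₹116,000) passes entirely to Wren.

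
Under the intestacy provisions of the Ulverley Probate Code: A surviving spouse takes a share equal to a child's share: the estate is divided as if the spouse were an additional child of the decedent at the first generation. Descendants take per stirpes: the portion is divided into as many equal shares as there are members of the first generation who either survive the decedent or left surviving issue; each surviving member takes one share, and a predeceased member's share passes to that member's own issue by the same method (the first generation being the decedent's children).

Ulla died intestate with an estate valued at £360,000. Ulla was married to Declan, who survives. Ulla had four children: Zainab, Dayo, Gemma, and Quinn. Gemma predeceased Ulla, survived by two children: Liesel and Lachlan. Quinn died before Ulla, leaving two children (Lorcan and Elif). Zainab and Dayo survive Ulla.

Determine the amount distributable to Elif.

The spouse counts as an additional share at the children's level, so there are 5 primary shares of £72,000. Declan takes one such share (£72,000).
The children's combined portion (£288,000) is divided into 4 shares of £72,000: Zainab and Dayo each take £72,000; Gemma's £72,000 share passes to Gemma's issue; Quinn's £72,000 share passes to Quinn's issue.
Gemma's share (£72,000) is divided into 2 shares of £36,000: Liesel and Lachlan each take £36,000.
Quinn's share (£72,000) is divided into 2 shares of £36,000: Lorcan and Elif each take £36,000.

Elif receives £36,000.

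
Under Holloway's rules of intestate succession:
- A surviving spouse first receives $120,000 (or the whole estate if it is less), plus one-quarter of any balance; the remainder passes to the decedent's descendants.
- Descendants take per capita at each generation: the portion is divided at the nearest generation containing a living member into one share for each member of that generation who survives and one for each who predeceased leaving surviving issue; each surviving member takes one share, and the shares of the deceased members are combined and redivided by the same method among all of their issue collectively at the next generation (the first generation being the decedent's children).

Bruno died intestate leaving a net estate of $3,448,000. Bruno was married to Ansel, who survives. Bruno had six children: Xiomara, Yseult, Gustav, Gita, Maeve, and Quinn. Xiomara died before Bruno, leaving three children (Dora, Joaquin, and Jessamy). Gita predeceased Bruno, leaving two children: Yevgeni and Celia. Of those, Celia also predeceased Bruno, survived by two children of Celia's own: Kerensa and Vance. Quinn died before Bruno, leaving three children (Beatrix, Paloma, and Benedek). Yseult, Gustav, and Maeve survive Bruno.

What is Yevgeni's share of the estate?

Ansel first takes $120,000, leaving a balance of $3,328,000. Ansel then takes one-quarter of the balance ($832,000), for a total of $952,000. The remaining $2,496,000 passes to the descendants.
The descendants' portion ($2,496,000) is divided at the children's generation into 6 shares of $416,000. Yseult, Gustav, and Maeve each take $416,000. The 3 shares of the deceased (Xiomara, Gita, and Quinn) are combined into a pool of $1,248,000.
That pool ($1,248,000) is divided at the grandchildren's generation into 8 shares of $156,000. Dora, Joaquin, Jessamy, Yevgeni, Beatrix, Paloma, and Benedek each take $156,000. The remaining share for the deceased Celia ($156,000) is carried to the next generation.
That pool ($156,000) is divided at the great-grandchildren's generation equally among Kerensa and Vance: $78,000 each.

Yevgeni receives $156,000.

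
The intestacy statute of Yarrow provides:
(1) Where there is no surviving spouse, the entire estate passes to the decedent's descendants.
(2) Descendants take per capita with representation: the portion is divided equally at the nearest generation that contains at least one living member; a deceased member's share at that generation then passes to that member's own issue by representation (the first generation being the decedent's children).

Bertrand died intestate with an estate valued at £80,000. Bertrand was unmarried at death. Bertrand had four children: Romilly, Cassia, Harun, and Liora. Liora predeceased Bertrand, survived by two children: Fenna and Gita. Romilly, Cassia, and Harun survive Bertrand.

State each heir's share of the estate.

Romilly: £20,000; Cassia: £20,000; Harun: £20,000; Fenna: £10,000; Gita: £10,000

The entire £80,000 passes to the descendants.
That amount (£80,000) is divided into 4 shares of £20,000: Romilly, Cassia, and Harun each take £20,000; Liora's £20,000 share passes to Liora's issue.
Liora's share (£20,000) is divided into 2 shares of £10,000: Fenna and Gita each take £10,000.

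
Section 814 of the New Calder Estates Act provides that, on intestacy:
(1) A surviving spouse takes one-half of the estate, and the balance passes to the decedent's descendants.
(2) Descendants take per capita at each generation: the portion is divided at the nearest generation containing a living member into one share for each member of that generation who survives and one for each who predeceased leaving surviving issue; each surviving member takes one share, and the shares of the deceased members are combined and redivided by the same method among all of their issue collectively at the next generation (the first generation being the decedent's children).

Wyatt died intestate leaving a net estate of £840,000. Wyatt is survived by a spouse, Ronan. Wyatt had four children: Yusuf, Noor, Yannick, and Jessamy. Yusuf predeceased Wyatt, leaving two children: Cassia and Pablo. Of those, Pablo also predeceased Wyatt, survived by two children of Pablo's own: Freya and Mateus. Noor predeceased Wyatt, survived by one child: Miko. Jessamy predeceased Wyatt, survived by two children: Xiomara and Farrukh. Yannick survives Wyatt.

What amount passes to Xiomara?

Xiomara receives £63,000.

Ronan takes one-half of £840,000 = £420,000. The remaining £420,000 passes to the descendants.
The descendants' portion (£420,000) is divided at the children's generation into 4 shares of £105,000. Yannick takes £105,000. The 3 shares of the deceased (Yusuf, Noor, and Jessamy) are combined into a pool of £315,000.
That pool (£315,000) is divided at the grandchildren's generation into 5 shares of £63,000. Cassia, Miko, Xiomara, and Farrukh each take £63,000. The remaining share for the deceased Pablo (£63,000) is carried to the next generation.
That pool (£63,000) is divided at the great-grandchildren's generation equally among Freya and Mateus: £31,500 each.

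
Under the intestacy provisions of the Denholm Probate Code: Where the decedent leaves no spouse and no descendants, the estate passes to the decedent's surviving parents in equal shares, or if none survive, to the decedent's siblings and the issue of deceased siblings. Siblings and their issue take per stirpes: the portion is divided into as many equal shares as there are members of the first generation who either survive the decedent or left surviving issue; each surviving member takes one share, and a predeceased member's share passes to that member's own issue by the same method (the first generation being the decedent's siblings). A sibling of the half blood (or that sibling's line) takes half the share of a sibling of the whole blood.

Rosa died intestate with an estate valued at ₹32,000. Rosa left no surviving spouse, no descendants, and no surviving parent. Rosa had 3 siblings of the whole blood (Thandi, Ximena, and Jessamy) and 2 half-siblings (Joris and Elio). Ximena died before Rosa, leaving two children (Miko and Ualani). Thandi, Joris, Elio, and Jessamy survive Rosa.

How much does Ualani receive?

The entire ₹32,000 passes to the siblings and their issue.
Counting each half-blood sibling's line as half a unit, there are 4 units in ₹32,000, so one unit is ₹8,000. Whole-blood lines (Thandi, Ximena, and Jessamy) take ₹8,000 each; half-blood lines (Joris and Elio) take ₹4,000 each.
Ximena's share (₹8,000) is divided into 2 shares of ₹4,000: Miko and Ualani each take ₹4,000.

Ualani receives ₹4,000.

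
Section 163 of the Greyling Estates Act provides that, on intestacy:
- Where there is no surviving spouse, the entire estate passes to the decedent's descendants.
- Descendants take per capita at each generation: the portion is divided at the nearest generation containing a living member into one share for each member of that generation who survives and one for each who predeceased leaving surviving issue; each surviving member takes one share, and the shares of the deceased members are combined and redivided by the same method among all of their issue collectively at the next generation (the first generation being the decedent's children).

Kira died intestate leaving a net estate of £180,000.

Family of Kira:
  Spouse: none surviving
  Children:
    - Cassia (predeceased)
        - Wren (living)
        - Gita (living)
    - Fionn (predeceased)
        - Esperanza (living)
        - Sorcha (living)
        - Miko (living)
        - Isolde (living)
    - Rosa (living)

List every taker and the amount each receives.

The entire £180,000 passes to the descendants.
That amount (£180,000) is divided at the children's generation into 3 shares of £60,000. Rosa takes £60,000. The 2 shares of the deceased (Cassia and Fionn) are combined into a pool of £120,000.
That pool (£120,000) is divided at the grandchildren's generation equally among Wren, Gita, Esperanza, Sorcha, Miko, and Isolde: £20,000 each.

Wren: £20,000; Gita: £20,000; Esperanza: £20,000; Sorcha: £20,000; Miko: £20,000; Isolde: £20,000; Rosa: £60,000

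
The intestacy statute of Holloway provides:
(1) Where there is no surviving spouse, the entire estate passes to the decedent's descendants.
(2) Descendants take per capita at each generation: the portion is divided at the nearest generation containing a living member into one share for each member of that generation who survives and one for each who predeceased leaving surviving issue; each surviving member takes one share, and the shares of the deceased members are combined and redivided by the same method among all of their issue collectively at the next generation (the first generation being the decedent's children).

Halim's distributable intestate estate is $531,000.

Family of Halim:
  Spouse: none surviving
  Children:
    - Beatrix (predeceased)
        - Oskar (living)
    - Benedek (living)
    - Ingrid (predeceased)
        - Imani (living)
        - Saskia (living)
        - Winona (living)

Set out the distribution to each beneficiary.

The entire $531,000 passes to the descendants.
That amount ($531,000) is divided at the children's generation into 3 shares of $177,000. Benedek takes $177,000. The 2 shares of the deceased (Beatrix and Ingrid) are combined into a pool of $354,000.
That pool ($354,000) is divided at the grandchildren's generation equally among Oskar, Imani, Saskia, and Winona: $88,500 each.

Oskar: $88,500; Benedek: $177,000; Imani: $88,500; Saskia: $88,500; Winona: $88,500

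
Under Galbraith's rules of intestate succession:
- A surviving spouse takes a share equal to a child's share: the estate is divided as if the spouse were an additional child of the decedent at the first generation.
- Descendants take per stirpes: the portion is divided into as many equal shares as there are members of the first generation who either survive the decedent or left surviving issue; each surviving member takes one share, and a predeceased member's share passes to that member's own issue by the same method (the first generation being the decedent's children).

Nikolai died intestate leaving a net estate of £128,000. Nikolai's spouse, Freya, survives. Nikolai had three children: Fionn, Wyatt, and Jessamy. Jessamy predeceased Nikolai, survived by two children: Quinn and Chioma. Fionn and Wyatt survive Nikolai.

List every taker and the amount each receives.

Freya: £32,000; Fionn: £32,000; Wyatt: £32,000; Quinn: £16,000; Chioma: £16,000

The spouse counts as an additional share at the children's level, so there are 4 primary shares of £32,000. Freya takes one such share (£32,000).
The children's combined portion (£96,000) is divided into 3 shares of £32,000: Fionn and Wyatt each take £32,000; Jessamy's £32,000 share passes to Jessamy's issue.
Jessamy's share (£32,000) is divided into 2 shares of £16,000: Quinn and Chioma each take £16,000.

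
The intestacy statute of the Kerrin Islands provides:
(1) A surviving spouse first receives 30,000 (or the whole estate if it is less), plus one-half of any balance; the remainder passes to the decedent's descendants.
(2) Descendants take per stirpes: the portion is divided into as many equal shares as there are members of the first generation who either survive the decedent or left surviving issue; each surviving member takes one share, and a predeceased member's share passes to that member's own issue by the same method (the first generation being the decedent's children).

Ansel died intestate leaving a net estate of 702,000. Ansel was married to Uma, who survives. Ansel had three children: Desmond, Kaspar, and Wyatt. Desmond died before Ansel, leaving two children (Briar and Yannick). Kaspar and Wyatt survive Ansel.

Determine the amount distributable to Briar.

Uma first takes 30,000, leaving a balance of 672,000. Uma then takes one-half of the balance (336,000), for a total of 366,000. The remaining 336,000 passes to the descendants.
The descendants' portion (336,000) is divided into 3 shares of 112,000: Kaspar and Wyatt each take 112,000; Desmond's 112,000 share passes to Desmond's issue.
Desmond's share (112,000) is divided into 2 shares of 56,000: Briar and Yannick each take 56,000.

Briar receives 56,000.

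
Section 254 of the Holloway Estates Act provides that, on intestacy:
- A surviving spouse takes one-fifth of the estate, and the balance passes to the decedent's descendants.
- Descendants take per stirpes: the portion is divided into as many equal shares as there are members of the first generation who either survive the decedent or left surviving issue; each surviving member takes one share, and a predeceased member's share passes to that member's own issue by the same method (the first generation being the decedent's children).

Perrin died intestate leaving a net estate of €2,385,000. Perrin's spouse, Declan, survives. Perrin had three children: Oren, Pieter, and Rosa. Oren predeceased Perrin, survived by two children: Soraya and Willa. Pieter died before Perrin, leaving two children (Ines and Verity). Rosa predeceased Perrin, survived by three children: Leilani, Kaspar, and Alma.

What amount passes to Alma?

Alma receives €212,000.

Declan takes one-fifth of €2,385,000 = €477,000. The remaining €1,908,000 passes to the descendants.
The descendants' portion (€1,908,000) is divided into 3 shares of €636,000: Oren's €636,000 share passes to Oren's issue; Pieter's €636,000 share passes to Pieter's issue; Rosa's €636,000 share passes to Rosa's issue.
Oren's share (€636,000) is divided into 2 shares of €318,000: Soraya and Willa each take €318,000.
Pieter's share (€636,000) is divided into 2 shares of €318,000: Ines and Verity each take €318,000.
Rosa's share (€636,000) is divided into 3 shares of €212,000: Leilani, Kaspar, and Alma each take €212,000.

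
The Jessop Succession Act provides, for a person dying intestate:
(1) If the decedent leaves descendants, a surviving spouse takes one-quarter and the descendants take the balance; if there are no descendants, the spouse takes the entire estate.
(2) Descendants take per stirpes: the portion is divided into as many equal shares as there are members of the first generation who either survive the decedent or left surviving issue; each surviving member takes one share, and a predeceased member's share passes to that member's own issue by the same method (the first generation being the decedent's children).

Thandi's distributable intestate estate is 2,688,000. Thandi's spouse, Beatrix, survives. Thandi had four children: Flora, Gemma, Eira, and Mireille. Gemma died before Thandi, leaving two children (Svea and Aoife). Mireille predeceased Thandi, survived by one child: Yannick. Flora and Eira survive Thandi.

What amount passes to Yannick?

Yannick receives 504,000.

Beatrix takes one-quarter of 2,688,000 = 672,000. The remaining 2,016,000 passes to the descendants.
The descendants' portion (2,016,000) is divided into 4 shares of 504,000: Flora and Eira each take 504,000; Gemma's 504,000 share passes to Gemma's issue; Mireille's 504,000 share passes to Mireille's issue.
Gemma's share (504,000) is divided into 2 shares of 252,000: Svea and Aoife each take 252,000.
Mireille's share (504,000) passes entirely to Yannick.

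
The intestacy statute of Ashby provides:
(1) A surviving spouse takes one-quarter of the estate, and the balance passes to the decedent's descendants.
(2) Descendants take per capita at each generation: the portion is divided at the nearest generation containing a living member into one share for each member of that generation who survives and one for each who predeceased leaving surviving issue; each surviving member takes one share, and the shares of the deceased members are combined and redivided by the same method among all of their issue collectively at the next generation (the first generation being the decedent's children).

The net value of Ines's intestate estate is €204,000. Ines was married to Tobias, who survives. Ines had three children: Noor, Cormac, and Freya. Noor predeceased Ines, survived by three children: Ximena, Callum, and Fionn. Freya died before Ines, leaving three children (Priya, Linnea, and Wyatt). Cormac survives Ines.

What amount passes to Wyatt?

Tobias takes one-quarter of €204,000 = €51,000. The remaining €153,000 passes to the descendants.
The descendants' portion (€153,000) is divided at the children's generation into 3 shares of €51,000. Cormac takes €51,000. The 2 shares of the deceased (Noor and Freya) are combined into a pool of €102,000.
That pool (€102,000) is divided at the grandchildren's generation equally among Ximena, Callum, Fionn, Priya, Linnea, and Wyatt: €17,000 each.

Wyatt receives €17,000.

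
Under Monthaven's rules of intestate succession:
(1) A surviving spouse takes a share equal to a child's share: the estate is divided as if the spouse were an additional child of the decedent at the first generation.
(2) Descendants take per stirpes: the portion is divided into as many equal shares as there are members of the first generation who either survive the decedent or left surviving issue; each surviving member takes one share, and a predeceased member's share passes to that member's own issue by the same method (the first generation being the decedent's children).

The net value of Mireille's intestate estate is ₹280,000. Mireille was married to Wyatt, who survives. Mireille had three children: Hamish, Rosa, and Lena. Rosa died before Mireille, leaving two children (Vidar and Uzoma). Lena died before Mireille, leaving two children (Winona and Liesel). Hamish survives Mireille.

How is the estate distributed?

Wyatt: ₹70,000; Hamish: ₹70,000; Vidar: ₹35,000; Uzoma: ₹35,000; Winona: ₹35,000; Liesel: ₹35,000

The spouse counts as an additional share at the children's level, so there are 4 primary shares of ₹70,000. Wyatt takes one such share (₹70,000).
The children's combined portion (₹210,000) is divided into 3 shares of ₹70,000: Hamish takes ₹70,000; Rosa's ₹70,000 share passes to Rosa's issue; Lena's ₹70,000 share passes to Lena's issue.
Rosa's share (₹70,000) is divided into 2 shares of ₹35,000: Vidar and Uzoma each take ₹35,000.
Lena's share (₹70,000) is divided into 2 shares of ₹35,000: Winona and Liesel each take ₹35,000.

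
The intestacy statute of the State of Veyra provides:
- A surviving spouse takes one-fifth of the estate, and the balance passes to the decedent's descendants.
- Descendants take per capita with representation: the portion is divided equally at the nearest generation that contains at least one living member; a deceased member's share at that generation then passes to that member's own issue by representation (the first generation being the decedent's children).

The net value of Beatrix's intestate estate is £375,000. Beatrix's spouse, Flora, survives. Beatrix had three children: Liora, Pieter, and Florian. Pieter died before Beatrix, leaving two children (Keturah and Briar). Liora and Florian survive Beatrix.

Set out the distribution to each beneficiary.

Flora: £75,000; Liora: £100,000; Keturah: £50,000; Briar: £50,000; Florian: £100,000

Flora takes one-fifth of £375,000 = £75,000. The remaining £300,000 passes to the descendants.
The descendants' portion (£300,000) is divided into 3 shares of £100,000: Liora and Florian each take £100,000; Pieter's £100,000 share passes to Pieter's issue.
Pieter's share (£100,000) is divided into 2 shares of £50,000: Keturah and Briar each take £50,000.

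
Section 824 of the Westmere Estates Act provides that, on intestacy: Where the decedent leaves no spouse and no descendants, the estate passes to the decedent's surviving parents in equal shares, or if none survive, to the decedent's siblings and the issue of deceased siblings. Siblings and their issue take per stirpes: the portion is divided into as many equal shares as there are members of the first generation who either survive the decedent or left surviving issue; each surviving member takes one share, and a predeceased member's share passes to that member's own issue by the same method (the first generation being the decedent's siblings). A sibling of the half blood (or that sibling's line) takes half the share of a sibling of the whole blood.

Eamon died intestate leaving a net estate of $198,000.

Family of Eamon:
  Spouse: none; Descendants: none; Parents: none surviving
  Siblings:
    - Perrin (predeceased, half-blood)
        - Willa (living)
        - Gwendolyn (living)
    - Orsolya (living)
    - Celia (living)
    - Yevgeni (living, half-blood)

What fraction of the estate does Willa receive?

The entire $198,000 passes to the siblings and their issue.
Counting each half-blood sibling's line as half a unit, there are 3 units in $198,000, so one unit is $66,000. Whole-blood lines (Orsolya and Celia) take $66,000 each; half-blood lines (Perrin and Yevgeni) take $33,000 each.
Perrin's share ($33,000) is divided into 2 shares of $16,500: Willa and Gwendolyn each take $16,500.

Willa receives 1/12 of the estate.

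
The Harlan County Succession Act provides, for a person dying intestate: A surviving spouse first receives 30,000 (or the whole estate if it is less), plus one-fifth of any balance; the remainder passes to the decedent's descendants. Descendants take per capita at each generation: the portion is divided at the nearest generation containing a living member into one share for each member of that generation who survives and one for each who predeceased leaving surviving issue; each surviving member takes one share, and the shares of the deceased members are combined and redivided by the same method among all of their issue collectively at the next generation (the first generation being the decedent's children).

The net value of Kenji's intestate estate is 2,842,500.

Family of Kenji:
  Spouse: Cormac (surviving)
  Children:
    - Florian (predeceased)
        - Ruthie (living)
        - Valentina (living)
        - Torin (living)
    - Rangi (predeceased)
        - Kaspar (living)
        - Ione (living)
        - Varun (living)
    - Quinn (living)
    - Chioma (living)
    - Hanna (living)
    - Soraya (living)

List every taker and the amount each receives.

Cormac first takes 30,000, leaving a balance of 2,812,500. Cormac then takes one-fifth of the balance (562,500), for a total of 592,500. The remaining 2,250,000 passes to the descendants.
The descendants' portion (2,250,000) is divided at the children's generation into 6 shares of 375,000. Quinn, Chioma, Hanna, and Soraya each take 375,000. The 2 shares of the deceased (Florian and Rangi) are combined into a pool of 750,000.
That pool (750,000) is divided at the grandchildren's generation equally among Ruthie, Valentina, Torin, Kaspar, Ione, and Varun: 125,000 each.

Cormac: 592,500; Ruthie: 125,000; Valentina: 125,000; Torin: 125,000; Kaspar: 125,000; Ione: 125,000; Varun: 125,000; Quinn: 375,000; Chioma: 375,000; Hanna: 375,000; Soraya: 375,000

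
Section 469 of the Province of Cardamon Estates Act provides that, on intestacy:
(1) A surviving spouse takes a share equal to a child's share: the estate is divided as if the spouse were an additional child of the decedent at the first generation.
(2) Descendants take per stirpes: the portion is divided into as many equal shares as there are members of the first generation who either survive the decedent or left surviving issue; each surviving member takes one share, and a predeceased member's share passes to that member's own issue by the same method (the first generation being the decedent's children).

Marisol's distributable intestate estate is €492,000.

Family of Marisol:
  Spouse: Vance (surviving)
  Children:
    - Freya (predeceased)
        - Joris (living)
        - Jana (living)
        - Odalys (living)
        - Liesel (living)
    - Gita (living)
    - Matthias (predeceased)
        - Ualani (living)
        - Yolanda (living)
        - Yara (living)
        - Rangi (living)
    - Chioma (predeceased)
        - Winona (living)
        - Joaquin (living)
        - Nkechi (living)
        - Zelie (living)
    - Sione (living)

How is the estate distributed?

The spouse counts as an additional share at the children's level, so there are 6 primary shares of €82,000. Vance takes one such share (€82,000).
The children's combined portion (€410,000) is divided into 5 shares of €82,000: Gita and Sione each take €82,000; Freya's €82,000 share passes to Freya's issue; Matthias's €82,000 share passes to Matthias's issue; Chioma's €82,000 share passes to Chioma's issue.
Freya's share (€82,000) is divided into 4 shares of €20,500: Joris, Jana, Odalys, and Liesel each take €20,500.
Matthias's share (€82,000) is divided into 4 shares of €20,500: Ualani, Yolanda, Yara, and Rangi each take €20,500.
Chioma's share (€82,000) is divided into 4 shares of €20,500: Winona, Joaquin, Nkechi, and Zelie each take €20,500.

Vance: €82,000; Joris: €20,500; Jana: €20,500; Odalys: €20,500; Liesel: €20,500; Gita: €82,000; Ualani: €20,500; Yolanda: €20,500; Yara: €20,500; Rangi: €20,500; Winona: €20,500; Joaquin: €20,500; Nkechi: €20,500; Zelie: €20,500; Sione: €82,000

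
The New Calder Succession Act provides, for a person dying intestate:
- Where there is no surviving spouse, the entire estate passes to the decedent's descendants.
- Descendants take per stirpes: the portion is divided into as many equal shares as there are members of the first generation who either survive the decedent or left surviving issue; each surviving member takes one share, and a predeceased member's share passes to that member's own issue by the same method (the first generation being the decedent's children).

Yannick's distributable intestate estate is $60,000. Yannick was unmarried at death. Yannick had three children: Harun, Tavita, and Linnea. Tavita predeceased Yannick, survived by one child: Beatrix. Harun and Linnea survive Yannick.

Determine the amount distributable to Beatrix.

Beatrix receives $20,000.

The entire $60,000 passes to the descendants.
That amount ($60,000) is divided into 3 shares of $20,000: Harun and Linnea each take $20,000; Tavita's $20,000 share passes to Tavita's issue.
Tavita's share ($20,000) passes entirely to Beatrix.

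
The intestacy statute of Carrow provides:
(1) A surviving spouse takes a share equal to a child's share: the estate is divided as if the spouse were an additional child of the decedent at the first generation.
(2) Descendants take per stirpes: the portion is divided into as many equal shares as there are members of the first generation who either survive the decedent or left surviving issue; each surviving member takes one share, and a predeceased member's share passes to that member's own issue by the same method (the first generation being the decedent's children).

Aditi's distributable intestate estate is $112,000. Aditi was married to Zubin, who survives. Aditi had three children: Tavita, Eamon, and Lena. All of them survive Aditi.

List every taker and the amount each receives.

Zubin: $28,000; Tavita: $28,000; Eamon: $28,000; Lena: $28,000

The spouse counts as an additional share at the children's level, so there are 4 primary shares of $28,000. Zubin takes one such share ($28,000).
The children's combined portion ($84,000) is divided into 3 shares of $28,000: Tavita, Eamon, and Lena each take $28,000.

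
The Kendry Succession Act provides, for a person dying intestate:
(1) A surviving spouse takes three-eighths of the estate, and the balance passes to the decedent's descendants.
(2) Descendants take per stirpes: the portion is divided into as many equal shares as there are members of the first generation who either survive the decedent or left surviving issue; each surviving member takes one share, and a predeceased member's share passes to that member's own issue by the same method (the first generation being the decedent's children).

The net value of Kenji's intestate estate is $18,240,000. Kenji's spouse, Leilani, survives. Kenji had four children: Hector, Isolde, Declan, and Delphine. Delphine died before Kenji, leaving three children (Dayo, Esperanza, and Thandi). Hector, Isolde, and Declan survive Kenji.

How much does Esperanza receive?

Esperanza receives $950,000.

Leilani takes three-eighths of $18,240,000 = $6,840,000. The remaining $11,400,000 passes to the descendants.
The descendants' portion ($11,400,000) is divided into 4 shares of $2,850,000: Hector, Isolde, and Declan each take $2,850,000; Delphine's $2,850,000 share passes to Delphine's issue.
Delphine's share ($2,850,000) is divided into 3 shares of $950,000: Dayo, Esperanza, and Thandi each take $950,000.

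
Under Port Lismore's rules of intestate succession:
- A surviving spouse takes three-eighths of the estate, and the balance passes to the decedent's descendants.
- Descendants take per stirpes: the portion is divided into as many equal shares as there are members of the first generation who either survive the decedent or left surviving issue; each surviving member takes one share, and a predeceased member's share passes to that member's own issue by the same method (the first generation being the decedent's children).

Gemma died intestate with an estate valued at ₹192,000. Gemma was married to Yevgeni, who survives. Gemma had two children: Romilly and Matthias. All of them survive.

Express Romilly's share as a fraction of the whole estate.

Romilly receives 5/16 of the estate.

Yevgeni takes three-eighths of ₹192,000 = ₹72,000. The remaining ₹120,000 passes to the descendants.
The descendants' portion (₹120,000) is divided into 2 shares of ₹60,000: Romilly and Matthias each take ₹60,000.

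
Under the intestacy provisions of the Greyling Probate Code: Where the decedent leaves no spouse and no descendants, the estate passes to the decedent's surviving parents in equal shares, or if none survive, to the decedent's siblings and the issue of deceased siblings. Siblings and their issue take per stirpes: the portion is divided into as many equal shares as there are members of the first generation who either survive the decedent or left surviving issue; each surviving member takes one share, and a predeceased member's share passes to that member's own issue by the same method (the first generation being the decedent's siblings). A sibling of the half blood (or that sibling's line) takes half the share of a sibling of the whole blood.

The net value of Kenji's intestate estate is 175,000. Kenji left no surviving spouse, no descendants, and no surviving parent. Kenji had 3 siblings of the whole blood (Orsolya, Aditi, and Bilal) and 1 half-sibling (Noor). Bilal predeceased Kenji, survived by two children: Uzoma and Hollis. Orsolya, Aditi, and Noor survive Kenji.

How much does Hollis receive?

Hollis receives 25,000.

The entire 175,000 passes to the siblings and their issue.
Counting each half-blood sibling's line as half a unit, there are 7/2 units in 175,000, so one unit is 50,000. Whole-blood lines (Orsolya, Aditi, and Bilal) take 50,000 each; half-blood lines (Noor) take 25,000 each.
Bilal's share (50,000) is divided into 2 shares of 25,000: Uzoma and Hollis each take 25,000.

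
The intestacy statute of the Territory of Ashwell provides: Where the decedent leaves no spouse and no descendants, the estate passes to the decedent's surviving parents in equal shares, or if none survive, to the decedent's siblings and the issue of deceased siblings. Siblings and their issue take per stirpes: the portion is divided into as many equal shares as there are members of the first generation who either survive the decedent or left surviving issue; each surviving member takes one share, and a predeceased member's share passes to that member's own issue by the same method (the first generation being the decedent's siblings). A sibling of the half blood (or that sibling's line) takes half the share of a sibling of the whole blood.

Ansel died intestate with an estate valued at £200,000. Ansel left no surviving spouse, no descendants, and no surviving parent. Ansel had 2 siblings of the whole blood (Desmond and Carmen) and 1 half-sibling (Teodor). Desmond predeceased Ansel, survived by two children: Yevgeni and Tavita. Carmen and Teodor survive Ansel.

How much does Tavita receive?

The entire £200,000 passes to the siblings and their issue.
Counting each half-blood sibling's line as half a unit, there are 5/2 units in £200,000, so one unit is £80,000. Whole-blood lines (Desmond and Carmen) take £80,000 each; half-blood lines (Teodor) take £40,000 each.
Desmond's share (£80,000) is divided into 2 shares of £40,000: Yevgeni and Tavita each take £40,000.

Tavita receives £40,000.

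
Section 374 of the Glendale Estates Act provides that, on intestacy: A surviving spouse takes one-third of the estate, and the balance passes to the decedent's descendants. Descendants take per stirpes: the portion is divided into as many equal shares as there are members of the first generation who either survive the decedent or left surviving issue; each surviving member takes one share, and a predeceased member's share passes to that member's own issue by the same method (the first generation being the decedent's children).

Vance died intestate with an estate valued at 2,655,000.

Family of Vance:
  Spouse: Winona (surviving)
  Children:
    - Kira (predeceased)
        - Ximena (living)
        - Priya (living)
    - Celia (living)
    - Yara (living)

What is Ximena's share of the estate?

Winona takes one-third of 2,655,000 = 885,000. The remaining 1,770,000 passes to the descendants.
The descendants' portion (1,770,000) is divided into 3 shares of 590,000: Celia and Yara each take 590,000; Kira's 590,000 share passes to Kira's issue.
Kira's share (590,000) is divided into 2 shares of 295,000: Ximena and Priya each take 295,000.

Ximena receives 295,000.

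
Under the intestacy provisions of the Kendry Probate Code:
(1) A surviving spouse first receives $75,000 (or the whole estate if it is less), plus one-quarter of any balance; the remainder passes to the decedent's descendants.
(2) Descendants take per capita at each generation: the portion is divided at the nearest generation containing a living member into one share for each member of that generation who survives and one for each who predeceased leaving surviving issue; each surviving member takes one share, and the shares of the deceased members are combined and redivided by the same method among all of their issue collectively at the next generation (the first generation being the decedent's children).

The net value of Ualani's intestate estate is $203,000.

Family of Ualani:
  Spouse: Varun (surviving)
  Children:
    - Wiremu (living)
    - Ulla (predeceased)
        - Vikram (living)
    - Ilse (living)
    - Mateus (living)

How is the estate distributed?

Varun: $107,000; Wiremu: $24,000; Vikram: $24,000; Ilse: $24,000; Mateus: $24,000

Varun first takes $75,000, leaving a balance of $128,000. Varun then takes one-quarter of the balance ($32,000), for a total of $107,000. The remaining $96,000 passes to the descendants.
The descendants' portion ($96,000) is divided at the children's generation into 4 shares of $24,000. Wiremu, Ilse, and Mateus each take $24,000. The remaining share for the deceased Ulla ($24,000) is carried to the next generation.
That pool ($24,000) passes entirely to Vikram, the sole taker at the grandchildren's generation.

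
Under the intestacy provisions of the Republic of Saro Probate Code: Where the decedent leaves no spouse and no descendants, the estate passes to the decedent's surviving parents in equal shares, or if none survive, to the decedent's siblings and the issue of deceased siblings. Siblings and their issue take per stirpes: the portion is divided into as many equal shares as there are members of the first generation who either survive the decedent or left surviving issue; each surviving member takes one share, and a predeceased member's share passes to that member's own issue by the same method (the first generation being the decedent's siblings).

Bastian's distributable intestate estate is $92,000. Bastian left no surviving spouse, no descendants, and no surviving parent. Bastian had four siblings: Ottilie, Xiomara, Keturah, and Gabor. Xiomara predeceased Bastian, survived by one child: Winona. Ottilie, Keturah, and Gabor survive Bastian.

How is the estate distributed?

The entire $92,000 passes to the siblings and their issue.
That amount ($92,000) is divided into 4 shares of $23,000: Ottilie, Keturah, and Gabor each take $23,000; Xiomara's $23,000 share passes to Xiomara's issue.
Xiomara's share ($23,000) passes entirely to Winona.

Ottilie: $23,000; Winona: $23,000; Keturah: $23,000; Gabor: $23,000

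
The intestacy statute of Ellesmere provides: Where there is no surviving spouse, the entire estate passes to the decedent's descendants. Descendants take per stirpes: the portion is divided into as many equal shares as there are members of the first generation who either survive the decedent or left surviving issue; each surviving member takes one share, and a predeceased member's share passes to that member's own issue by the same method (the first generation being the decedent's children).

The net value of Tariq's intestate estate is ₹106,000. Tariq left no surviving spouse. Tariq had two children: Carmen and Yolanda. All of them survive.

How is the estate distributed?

Carmen: ₹53,000; Yolanda: ₹53,000

The entire ₹106,000 passes to the descendants.
That amount (₹106,000) is divided into 2 shares of ₹53,000: Carmen and Yolanda each take ₹53,000.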